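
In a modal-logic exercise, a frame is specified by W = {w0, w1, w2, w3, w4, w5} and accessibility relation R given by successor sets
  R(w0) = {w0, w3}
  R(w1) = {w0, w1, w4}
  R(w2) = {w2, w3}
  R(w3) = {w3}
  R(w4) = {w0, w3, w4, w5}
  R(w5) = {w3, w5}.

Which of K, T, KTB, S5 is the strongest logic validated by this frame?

Reflexive (axiom T): yes — every world is R-related to itself.
Symmetric (axiom B): no — w0 R w3 but not w3 R w0.
Euclidean (axiom 5): no — w1 R w0 and w1 R w4, but not w0 R w4.
So F validates K, T; KTB would additionally require R to be symmetric. The strongest is T.

T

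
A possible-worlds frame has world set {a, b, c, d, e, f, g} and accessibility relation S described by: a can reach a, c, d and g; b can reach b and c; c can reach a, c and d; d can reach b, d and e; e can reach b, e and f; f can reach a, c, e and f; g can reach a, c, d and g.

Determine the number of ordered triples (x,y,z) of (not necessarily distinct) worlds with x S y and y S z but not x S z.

Enumerating: (a,d,b), (a,d,e), (b,c,a), (b,c,d), (c,a,g), (c,d,b), (c,d,e), (d,b,c), (d,e,f), (e,b,c), (e,f,a), (e,f,c), (f,a,d), (f,a,g), (f,c,d), (f,e,b), (g,d,b), (g,d,e).

18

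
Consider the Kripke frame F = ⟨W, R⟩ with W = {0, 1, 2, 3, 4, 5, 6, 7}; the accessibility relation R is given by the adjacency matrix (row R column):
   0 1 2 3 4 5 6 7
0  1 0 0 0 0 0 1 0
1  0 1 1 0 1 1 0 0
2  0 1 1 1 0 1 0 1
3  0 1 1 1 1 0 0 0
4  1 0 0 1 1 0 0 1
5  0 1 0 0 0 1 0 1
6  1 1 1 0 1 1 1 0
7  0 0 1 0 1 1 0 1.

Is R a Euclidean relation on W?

Euclidean: no — 1 R 2 and 1 R 4, but not 2 R 4.

No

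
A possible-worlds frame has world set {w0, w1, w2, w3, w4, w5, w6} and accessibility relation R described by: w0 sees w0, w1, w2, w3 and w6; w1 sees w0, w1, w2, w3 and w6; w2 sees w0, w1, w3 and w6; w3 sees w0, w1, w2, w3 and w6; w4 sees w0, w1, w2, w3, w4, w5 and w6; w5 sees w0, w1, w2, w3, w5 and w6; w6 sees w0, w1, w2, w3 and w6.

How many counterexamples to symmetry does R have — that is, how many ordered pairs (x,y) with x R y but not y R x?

11

Enumerating: (w4,w0), (w4,w1), (w4,w2), (w4,w3), (w4,w5), (w4,w6), (w5,w0), (w5,w1), (w5,w2), (w5,w3), (w5,w6).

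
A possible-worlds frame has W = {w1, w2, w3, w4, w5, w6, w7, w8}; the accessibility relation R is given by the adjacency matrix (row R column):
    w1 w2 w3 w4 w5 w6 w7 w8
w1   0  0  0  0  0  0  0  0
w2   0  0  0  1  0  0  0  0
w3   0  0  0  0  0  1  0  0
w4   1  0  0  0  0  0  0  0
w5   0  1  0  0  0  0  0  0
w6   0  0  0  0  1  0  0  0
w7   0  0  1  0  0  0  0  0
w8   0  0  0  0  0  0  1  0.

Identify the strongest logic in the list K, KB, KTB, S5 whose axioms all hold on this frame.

K

Symmetric (axiom B): no — w2 R w4 but not w4 R w2.
Reflexive (axiom T): no — w1 is not related to itself.
Euclidean (axiom 5): no — w2 R w4 and w2 R w4, but not w4 R w4.
So F validates K; KB would additionally require R to be symmetric. The strongest is K.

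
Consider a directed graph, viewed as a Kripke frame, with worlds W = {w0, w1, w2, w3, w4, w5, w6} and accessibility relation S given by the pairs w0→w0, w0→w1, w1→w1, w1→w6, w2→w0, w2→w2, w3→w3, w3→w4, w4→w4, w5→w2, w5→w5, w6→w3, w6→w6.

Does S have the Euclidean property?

No

Euclidean: no — w0 S w1 and w0 S w0, but not w1 S w0.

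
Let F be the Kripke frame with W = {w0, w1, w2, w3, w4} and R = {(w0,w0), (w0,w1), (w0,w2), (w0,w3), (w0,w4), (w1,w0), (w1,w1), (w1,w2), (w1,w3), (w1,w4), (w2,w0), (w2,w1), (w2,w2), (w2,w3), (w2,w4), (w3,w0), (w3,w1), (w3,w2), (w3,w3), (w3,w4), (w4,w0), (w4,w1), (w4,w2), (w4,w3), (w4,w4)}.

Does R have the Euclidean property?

Yes

Euclidean: yes — any two successors of a common world are R-related.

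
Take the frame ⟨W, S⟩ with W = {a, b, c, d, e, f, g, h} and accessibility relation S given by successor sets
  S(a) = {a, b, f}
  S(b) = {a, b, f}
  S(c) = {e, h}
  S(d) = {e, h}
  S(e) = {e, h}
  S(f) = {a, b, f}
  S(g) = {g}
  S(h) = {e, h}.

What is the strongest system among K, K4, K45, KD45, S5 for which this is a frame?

Transitive (axiom 4): yes — every two-step S-path is closed by a direct edge.
Euclidean (axiom 5): yes — any two successors of a common world are S-related.
Serial (axiom D): yes — every world has a successor (e.g. a S a).
Reflexive (axiom T): no — c is not related to itself.
So F validates K, K4, K45, KD45; S5 would additionally require S to be reflexive. The strongest is KD45.

KD45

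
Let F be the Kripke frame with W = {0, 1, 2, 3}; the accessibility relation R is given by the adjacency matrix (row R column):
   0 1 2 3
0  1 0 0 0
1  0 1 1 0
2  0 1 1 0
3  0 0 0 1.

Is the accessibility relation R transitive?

Transitive: yes — every two-step R-path is closed by a direct edge.

Yes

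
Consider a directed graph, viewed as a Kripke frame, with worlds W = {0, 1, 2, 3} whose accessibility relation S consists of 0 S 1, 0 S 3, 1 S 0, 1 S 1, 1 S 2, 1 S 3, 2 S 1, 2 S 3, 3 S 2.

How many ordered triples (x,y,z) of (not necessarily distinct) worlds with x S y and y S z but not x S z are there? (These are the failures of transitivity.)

8

Enumerating: (0,1,0), (0,1,2), (0,3,2), (2,1,0), (2,1,2), (2,3,2), (3,2,1), (3,2,3).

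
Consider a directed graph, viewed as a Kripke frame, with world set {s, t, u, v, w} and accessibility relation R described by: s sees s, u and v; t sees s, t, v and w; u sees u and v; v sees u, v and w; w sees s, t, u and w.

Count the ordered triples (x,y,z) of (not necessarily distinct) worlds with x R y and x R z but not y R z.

Enumerating: (s,u,s), (s,v,s), (t,s,t), (t,s,w), (t,v,s), (t,v,t), (t,w,v), (v,u,w), (v,w,v), (w,s,t), (w,s,w), (w,t,u), (w,u,s), (w,u,t), (w,u,w).

15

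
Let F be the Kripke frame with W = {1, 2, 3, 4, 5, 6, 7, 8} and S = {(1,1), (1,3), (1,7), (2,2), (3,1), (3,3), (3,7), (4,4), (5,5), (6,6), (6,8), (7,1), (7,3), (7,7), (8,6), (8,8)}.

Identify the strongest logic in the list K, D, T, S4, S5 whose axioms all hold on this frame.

Serial (axiom D): yes — every world has a successor (e.g. 1 S 1).
Reflexive (axiom T): yes — every world is S-related to itself.
Transitive (axiom 4): yes — every two-step S-path is closed by a direct edge.
Euclidean (axiom 5): yes — any two successors of a common world are S-related.
So F validates K, D, T, S4, S5. The strongest is S5.

S5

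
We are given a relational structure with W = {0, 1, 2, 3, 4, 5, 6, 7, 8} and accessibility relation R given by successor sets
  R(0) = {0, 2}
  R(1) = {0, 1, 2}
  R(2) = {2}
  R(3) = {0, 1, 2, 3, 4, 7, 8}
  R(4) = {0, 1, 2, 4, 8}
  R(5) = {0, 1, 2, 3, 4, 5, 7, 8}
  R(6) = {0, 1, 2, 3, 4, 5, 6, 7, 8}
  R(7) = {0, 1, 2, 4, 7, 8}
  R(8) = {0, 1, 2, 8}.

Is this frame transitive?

Yes

Transitive: yes — every two-step R-path is closed by a direct edge.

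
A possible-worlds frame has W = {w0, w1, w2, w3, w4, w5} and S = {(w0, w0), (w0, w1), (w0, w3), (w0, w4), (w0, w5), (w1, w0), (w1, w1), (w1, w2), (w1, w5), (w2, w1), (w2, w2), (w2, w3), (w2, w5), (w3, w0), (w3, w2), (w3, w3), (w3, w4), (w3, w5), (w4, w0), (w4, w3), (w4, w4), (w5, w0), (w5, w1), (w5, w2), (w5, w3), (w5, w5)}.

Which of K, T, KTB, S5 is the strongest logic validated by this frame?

Reflexive (axiom T): yes — every world is S-related to itself.
Symmetric (axiom B): yes — every pair in S has its reverse in S.
Euclidean (axiom 5): no — w0 S w1 and w0 S w3, but not w1 S w3.
So F validates K, T, KTB; S5 would additionally require S to be Euclidean. The strongest is KTB.

KTB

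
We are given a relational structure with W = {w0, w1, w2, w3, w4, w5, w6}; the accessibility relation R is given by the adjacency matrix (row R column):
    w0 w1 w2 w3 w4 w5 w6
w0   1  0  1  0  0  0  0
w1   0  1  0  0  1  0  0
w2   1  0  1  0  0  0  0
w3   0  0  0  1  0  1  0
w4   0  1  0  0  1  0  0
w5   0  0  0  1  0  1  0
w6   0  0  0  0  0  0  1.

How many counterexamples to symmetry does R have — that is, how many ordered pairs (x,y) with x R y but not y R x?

0

R is symmetric; there are no such tuples.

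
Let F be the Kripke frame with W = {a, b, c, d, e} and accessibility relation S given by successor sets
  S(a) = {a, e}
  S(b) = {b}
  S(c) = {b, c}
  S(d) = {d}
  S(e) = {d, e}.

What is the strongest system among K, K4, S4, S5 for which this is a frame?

Transitive (axiom 4): no — a S e and e S d, but not a S d.
Reflexive (axiom T): yes — every world is S-related to itself.
Euclidean (axiom 5): no — a S e and a S a, but not e S a.
So F validates K; K4 would additionally require S to be transitive. The strongest is K.

K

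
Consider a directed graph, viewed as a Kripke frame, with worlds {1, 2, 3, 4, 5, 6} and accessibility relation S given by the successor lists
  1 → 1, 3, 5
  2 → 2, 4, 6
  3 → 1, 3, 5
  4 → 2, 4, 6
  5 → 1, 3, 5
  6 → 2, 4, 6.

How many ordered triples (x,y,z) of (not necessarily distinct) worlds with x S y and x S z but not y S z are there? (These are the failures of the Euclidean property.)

S is Euclidean; there are no such tuples.

0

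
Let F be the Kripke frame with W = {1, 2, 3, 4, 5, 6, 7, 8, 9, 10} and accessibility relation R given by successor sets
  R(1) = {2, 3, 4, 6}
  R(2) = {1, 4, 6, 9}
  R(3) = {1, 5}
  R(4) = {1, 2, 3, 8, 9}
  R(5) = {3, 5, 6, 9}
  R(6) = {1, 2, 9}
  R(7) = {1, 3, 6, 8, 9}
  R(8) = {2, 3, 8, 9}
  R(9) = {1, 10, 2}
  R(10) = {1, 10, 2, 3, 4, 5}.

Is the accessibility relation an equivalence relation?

Reflexive: no — 1 is not related to itself.
Symmetric: no — 10 R 1 but not 1 R 10.
Transitive: no — 1 R 2 and 2 R 9, but not 1 R 9.
So R is not an equivalence relation.

No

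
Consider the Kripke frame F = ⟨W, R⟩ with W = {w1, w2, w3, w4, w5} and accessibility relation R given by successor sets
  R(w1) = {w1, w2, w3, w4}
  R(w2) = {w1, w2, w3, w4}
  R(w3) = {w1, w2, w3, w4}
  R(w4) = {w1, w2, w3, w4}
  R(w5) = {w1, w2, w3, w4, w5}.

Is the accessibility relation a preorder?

Reflexive: yes — every world is R-related to itself.
Transitive: yes — every two-step R-path is closed by a direct edge.
So R is a preorder.

Yes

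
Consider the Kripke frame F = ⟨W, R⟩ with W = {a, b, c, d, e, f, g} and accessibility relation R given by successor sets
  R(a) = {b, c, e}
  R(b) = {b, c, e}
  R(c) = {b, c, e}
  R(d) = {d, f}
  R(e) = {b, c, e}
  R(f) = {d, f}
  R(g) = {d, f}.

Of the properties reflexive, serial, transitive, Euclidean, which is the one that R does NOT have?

Reflexive: no — a is not related to itself.
Serial: yes — every world has a successor (e.g. a R b).
Transitive: yes — every two-step R-path is closed by a direct edge.
Euclidean: yes — any two successors of a common world are R-related.
Only reflexive fails.

reflexive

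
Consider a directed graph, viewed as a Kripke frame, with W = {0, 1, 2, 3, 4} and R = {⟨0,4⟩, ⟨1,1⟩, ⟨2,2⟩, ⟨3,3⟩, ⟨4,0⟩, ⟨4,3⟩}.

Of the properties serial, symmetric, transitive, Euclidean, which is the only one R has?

Serial: yes — every world has a successor (e.g. 0 R 4).
Symmetric: no — 4 R 3 but not 3 R 4.
Transitive: no — 0 R 4 and 4 R 3, but not 0 R 3.
Euclidean: no — 4 R 0 and 4 R 3, but not 0 R 3.
Only serial holds.

serial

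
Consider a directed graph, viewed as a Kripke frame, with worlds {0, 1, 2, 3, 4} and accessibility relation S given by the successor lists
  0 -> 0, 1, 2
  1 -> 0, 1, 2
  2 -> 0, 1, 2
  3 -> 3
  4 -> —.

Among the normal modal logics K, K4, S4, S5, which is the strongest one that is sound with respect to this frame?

K4

Transitive (axiom 4): yes — every two-step S-path is closed by a direct edge.
Reflexive (axiom T): no — 4 is not related to itself.
Euclidean (axiom 5): yes — any two successors of a common world are S-related.
So F validates K, K4; S4 would additionally require S to be reflexive. The strongest is K4.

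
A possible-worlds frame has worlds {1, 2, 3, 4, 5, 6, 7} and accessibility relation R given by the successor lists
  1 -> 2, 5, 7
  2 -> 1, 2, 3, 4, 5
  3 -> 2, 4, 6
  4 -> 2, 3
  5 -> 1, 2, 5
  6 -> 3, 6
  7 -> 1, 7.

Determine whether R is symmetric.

Symmetric: yes — every pair in R has its reverse in R.

Yes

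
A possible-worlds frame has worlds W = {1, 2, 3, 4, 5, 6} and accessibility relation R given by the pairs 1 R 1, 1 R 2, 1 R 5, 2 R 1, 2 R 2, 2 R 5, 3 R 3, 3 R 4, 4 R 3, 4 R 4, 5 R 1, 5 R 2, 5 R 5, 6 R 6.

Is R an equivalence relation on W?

Yes

Reflexive: yes — every world is R-related to itself.
Symmetric: yes — every pair in R has its reverse in R.
Transitive: yes — every two-step R-path is closed by a direct edge.
So R is an equivalence relation.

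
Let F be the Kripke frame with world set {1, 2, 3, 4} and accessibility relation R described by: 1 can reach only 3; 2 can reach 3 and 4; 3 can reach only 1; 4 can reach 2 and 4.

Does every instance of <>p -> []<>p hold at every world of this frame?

Axiom 5 corresponds to the accessibility relation being Euclidean.
Euclidean: no — 2 R 3 and 2 R 4, but not 3 R 4.

No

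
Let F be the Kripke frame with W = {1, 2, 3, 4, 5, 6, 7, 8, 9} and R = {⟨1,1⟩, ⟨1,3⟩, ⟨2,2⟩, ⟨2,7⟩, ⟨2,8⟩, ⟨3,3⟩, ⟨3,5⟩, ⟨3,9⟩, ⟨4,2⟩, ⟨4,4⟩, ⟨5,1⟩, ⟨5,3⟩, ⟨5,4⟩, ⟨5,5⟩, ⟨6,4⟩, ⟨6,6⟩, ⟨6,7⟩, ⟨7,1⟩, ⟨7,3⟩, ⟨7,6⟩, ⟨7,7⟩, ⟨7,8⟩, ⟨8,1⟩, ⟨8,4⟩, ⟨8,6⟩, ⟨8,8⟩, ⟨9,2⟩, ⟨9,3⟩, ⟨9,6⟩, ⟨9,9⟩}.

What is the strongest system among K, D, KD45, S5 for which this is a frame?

Serial (axiom D): yes — every world has a successor (e.g. 1 R 1).
Euclidean (axiom 5): no — 2 R 8 and 2 R 7, but not 8 R 7.
Transitive (axiom 4): no — 1 R 3 and 3 R 5, but not 1 R 5.
Reflexive (axiom T): yes — every world is R-related to itself.
So F validates K, D; KD45 would additionally require R to be Euclidean and transitive. The strongest is D.

D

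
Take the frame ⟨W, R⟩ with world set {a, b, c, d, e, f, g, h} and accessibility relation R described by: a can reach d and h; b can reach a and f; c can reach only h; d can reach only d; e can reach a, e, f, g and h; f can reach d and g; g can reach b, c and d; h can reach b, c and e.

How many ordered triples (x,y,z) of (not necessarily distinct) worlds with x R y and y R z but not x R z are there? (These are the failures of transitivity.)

Enumerating: (a,h,b), (a,h,c), (a,h,e), (b,a,d), (b,a,h), (b,f,d), (b,f,g), (c,h,b), (c,h,c), (c,h,e), (e,a,d), (e,f,d), … and 17 more.
Total: 29.

29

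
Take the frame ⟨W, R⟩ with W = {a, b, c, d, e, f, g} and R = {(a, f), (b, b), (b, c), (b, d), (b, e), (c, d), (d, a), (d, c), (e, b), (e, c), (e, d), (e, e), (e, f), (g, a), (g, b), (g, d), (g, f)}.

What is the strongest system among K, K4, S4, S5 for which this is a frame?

K

Transitive (axiom 4): no — b R d and d R a, but not b R a.
Reflexive (axiom T): no — a is not related to itself.
Euclidean (axiom 5): no — b R c and b R e, but not c R e.
So F validates K; K4 would additionally require R to be transitive. The strongest is K.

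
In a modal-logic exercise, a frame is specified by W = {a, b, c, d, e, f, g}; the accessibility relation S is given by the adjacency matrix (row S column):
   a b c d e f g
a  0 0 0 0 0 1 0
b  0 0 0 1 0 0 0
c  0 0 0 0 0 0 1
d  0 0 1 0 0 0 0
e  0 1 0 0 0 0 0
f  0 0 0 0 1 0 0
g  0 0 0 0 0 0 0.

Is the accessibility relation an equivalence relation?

Reflexive: no — a is not related to itself.
Symmetric: no — a S f but not f S a.
Transitive: no — a S f and f S e, but not a S e.
So S is not an equivalence relation.

No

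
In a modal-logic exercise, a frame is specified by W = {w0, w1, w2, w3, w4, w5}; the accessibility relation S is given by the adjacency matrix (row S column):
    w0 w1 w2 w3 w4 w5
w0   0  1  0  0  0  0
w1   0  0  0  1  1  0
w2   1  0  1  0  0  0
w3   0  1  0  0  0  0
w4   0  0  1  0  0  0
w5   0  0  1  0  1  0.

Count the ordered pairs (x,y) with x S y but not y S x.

6

Enumerating: (w0,w1), (w1,w4), (w2,w0), (w4,w2), (w5,w2), (w5,w4).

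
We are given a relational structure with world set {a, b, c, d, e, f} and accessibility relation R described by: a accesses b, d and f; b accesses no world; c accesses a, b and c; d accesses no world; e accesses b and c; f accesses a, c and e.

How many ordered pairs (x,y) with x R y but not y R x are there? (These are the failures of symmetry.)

8

Enumerating: (a,b), (a,d), (c,a), (c,b), (e,b), (e,c), (f,c), (f,e).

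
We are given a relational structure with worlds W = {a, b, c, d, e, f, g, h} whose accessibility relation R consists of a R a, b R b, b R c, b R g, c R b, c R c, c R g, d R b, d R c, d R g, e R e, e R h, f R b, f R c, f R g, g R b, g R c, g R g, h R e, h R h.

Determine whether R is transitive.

Yes

Transitive: yes — every two-step R-path is closed by a direct edge.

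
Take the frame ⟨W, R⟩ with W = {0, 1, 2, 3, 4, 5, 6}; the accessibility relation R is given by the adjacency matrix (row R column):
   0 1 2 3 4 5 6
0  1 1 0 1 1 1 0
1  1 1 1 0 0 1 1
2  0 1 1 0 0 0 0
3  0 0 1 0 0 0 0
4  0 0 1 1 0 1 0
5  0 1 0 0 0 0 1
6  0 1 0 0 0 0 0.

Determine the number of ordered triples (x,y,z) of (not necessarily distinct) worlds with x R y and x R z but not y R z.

34

Enumerating: (0,1,3), (0,1,4), (0,3,0), (0,3,1), (0,3,3), (0,3,4), (0,3,5), (0,4,0), (0,4,1), (0,4,4), (0,5,0), (0,5,3), … and 22 more.
Total: 34.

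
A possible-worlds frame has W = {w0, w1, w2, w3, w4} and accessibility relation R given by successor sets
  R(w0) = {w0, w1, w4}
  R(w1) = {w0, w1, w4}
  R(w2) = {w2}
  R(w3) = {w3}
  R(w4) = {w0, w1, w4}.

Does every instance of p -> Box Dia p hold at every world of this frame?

The schema B characterises exactly the symmetric frames.
Symmetric: yes — every pair in R has its reverse in R.

Yes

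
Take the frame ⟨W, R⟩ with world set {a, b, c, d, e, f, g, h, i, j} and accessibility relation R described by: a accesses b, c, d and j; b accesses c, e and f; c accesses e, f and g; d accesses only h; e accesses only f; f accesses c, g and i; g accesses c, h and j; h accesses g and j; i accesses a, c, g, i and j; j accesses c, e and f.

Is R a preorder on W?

Reflexive: no — a is not related to itself.
Transitive: no — a R b and b R e, but not a R e.
So R is not a preorder.

No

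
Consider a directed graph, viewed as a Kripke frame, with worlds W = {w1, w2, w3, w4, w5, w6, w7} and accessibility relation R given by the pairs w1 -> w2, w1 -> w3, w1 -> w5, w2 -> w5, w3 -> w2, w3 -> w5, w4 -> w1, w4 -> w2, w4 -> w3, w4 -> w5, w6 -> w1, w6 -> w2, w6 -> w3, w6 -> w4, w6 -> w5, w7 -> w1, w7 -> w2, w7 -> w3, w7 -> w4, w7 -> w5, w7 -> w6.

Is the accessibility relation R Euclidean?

Euclidean: no — w1 R w2 and w1 R w3, but not w2 R w3.

No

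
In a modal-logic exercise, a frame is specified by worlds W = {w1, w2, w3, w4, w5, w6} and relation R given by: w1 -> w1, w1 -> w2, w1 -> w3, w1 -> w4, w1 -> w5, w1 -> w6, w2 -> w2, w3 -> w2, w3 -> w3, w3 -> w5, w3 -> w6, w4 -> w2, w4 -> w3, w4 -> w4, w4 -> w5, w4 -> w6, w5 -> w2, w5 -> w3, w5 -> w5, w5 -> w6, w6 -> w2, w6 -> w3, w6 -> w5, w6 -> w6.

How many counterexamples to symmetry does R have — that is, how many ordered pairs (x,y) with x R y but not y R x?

Enumerating: (w1,w2), (w1,w3), (w1,w4), (w1,w5), (w1,w6), (w3,w2), (w4,w2), (w4,w3), (w4,w5), (w4,w6), (w5,w2), (w6,w2).

12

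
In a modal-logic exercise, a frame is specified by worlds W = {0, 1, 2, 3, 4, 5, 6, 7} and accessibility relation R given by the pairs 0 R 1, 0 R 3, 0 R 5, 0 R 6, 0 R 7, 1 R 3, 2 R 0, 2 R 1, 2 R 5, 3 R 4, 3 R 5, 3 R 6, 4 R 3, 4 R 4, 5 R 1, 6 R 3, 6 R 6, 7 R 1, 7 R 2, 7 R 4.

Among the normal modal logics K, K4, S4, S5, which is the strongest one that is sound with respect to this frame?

Transitive (axiom 4): no — 0 R 3 and 3 R 4, but not 0 R 4.
Reflexive (axiom T): no — 0 is not related to itself.
Euclidean (axiom 5): no — 0 R 1 and 0 R 5, but not 1 R 5.
So F validates K; K4 would additionally require R to be transitive. The strongest is K.

K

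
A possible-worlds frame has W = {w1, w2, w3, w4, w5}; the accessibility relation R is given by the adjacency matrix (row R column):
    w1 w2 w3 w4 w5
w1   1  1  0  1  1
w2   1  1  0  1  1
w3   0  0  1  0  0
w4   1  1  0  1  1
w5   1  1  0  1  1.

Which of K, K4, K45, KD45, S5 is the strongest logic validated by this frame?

Transitive (axiom 4): yes — every two-step R-path is closed by a direct edge.
Euclidean (axiom 5): yes — any two successors of a common world are R-related.
Serial (axiom D): yes — every world has a successor (e.g. w1 R w1).
Reflexive (axiom T): yes — every world is R-related to itself.
So F validates K, K4, K45, KD45, S5. The strongest is S5.

S5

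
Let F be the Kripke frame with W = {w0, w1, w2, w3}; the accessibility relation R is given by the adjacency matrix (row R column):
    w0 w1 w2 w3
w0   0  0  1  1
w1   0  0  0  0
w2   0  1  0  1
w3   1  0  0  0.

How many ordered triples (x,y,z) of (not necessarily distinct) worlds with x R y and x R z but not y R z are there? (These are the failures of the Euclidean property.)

Enumerating: (w0,w2,w2), (w0,w3,w2), (w0,w3,w3), (w2,w1,w1), (w2,w1,w3), (w2,w3,w1), (w2,w3,w3), (w3,w0,w0).

8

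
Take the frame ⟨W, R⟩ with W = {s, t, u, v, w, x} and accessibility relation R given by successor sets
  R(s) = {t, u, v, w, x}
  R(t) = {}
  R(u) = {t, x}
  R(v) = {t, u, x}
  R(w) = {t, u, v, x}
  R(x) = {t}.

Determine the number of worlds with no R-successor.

Enumerating: t.

1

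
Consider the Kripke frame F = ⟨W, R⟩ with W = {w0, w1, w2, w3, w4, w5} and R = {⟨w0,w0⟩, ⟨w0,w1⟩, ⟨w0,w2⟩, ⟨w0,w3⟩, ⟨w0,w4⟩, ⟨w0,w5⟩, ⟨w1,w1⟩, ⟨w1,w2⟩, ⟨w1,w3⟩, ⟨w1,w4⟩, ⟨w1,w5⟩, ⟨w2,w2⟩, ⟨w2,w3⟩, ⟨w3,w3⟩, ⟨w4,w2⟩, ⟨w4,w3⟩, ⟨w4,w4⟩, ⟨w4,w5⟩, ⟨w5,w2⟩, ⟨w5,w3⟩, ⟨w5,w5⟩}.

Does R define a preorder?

Yes

Reflexive: yes — every world is R-related to itself.
Transitive: yes — every two-step R-path is closed by a direct edge.
So R is a preorder.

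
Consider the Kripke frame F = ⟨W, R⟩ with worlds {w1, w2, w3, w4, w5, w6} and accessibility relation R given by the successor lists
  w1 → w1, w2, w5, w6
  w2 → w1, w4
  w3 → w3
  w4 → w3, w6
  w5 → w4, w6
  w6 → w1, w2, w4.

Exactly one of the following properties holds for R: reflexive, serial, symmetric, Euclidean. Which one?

Reflexive: no — w2 is not related to itself.
Serial: yes — every world has a successor (e.g. w1 R w1).
Symmetric: no — w1 R w5 but not w5 R w1.
Euclidean: no — w1 R w2 and w1 R w5, but not w2 R w5.
Only serial holds.

serial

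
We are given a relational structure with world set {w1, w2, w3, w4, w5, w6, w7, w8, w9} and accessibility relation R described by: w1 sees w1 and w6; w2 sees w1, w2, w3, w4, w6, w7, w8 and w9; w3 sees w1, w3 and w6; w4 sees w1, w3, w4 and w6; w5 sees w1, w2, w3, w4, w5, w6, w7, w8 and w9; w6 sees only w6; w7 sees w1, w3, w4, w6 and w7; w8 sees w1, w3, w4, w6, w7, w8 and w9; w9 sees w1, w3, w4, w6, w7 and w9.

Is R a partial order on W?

Yes

Reflexive: yes — every world is R-related to itself.
Transitive: yes — every two-step R-path is closed by a direct edge.
Antisymmetric: yes — no distinct pair is related both ways.
So R is a partial order.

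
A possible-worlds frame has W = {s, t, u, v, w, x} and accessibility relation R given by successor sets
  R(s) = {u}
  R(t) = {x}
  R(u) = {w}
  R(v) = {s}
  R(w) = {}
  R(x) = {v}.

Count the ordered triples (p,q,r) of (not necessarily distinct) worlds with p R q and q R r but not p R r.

4

Enumerating: (s,u,w), (t,x,v), (v,s,u), (x,v,s).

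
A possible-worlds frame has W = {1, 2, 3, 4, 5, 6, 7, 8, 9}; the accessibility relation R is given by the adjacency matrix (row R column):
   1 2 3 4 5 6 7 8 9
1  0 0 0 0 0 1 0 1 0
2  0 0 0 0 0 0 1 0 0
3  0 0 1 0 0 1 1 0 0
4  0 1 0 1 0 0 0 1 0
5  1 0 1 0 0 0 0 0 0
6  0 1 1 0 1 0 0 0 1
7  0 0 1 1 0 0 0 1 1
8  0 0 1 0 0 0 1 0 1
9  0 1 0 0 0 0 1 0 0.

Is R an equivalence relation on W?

Reflexive: no — 1 is not related to itself.
Symmetric: no — 1 R 6 but not 6 R 1.
Transitive: no — 1 R 6 and 6 R 2, but not 1 R 2.
So R is not an equivalence relation.

No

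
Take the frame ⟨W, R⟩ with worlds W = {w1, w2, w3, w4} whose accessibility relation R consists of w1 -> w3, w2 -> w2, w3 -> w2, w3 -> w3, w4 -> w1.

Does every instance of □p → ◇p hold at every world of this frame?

By correspondence theory, D is valid on a frame iff R is serial.
Serial: yes — every world has a successor (e.g. w1 R w3).

Yes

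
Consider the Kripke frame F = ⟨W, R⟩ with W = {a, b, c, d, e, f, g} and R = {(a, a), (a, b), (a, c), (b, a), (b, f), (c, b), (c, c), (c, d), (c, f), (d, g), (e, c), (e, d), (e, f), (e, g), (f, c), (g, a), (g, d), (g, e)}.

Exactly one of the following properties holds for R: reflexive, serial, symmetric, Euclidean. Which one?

Reflexive: no — b is not related to itself.
Serial: yes — every world has a successor (e.g. a R a).
Symmetric: no — a R c but not c R a.
Euclidean: no — a R b and a R c, but not b R c.
Only serial holds.

serial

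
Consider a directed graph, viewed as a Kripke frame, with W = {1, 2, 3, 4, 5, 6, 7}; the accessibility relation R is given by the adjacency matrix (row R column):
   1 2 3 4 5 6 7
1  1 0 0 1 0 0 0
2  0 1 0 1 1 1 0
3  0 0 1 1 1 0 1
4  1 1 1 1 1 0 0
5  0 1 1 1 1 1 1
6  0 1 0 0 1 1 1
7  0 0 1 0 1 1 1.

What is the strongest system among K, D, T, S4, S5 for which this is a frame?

T

Serial (axiom D): yes — every world has a successor (e.g. 1 R 1).
Reflexive (axiom T): yes — every world is R-related to itself.
Transitive (axiom 4): no — 1 R 4 and 4 R 2, but not 1 R 2.
Euclidean (axiom 5): no — 2 R 4 and 2 R 6, but not 4 R 6.
So F validates K, D, T; S4 would additionally require R to be transitive. The strongest is T.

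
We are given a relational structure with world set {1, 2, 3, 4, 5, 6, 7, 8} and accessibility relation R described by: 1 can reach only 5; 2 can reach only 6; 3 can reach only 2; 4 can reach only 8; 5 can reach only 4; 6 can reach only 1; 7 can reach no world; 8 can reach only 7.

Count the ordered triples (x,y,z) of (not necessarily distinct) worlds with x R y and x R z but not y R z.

Enumerating: (1,5,5), (2,6,6), (3,2,2), (4,8,8), (5,4,4), (6,1,1), (8,7,7).

7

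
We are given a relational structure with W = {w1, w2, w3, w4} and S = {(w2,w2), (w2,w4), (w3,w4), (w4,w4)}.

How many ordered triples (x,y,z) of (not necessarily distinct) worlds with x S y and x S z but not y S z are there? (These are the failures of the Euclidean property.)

1

Enumerating: (w2,w4,w2).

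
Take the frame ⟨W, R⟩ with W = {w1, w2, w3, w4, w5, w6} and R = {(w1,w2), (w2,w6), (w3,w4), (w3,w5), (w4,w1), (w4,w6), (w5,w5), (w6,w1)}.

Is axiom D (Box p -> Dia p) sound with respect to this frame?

Yes

Axiom D corresponds to the accessibility relation being serial.
Serial: yes — every world has a successor (e.g. w1 R w2).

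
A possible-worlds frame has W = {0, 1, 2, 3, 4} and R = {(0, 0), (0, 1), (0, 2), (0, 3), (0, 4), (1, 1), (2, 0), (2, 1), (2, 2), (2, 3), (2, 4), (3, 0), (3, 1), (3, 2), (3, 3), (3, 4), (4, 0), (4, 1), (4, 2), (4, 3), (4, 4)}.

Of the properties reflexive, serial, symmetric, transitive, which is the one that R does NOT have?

symmetric

Reflexive: yes — every world is R-related to itself.
Serial: yes — every world has a successor (e.g. 0 R 0).
Symmetric: no — 0 R 1 but not 1 R 0.
Transitive: yes — every two-step R-path is closed by a direct edge.
Only symmetric fails.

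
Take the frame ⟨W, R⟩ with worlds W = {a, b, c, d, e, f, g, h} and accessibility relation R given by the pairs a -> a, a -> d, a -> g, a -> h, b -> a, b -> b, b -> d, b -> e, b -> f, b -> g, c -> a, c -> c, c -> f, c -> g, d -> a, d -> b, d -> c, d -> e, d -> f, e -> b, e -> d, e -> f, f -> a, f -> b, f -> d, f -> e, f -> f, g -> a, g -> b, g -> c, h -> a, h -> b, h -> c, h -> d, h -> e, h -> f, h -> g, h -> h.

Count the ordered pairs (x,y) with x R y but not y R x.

11

Enumerating: (b,a), (c,a), (c,f), (d,c), (f,a), (h,b), (h,c), (h,d), (h,e), (h,f), (h,g).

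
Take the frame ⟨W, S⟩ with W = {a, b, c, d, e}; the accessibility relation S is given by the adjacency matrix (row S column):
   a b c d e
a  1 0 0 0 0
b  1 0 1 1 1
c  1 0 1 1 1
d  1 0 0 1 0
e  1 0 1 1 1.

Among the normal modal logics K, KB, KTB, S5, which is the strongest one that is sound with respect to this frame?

K

Symmetric (axiom B): no — b S a but not a S b.
Reflexive (axiom T): no — b is not related to itself.
Euclidean (axiom 5): no — b S a and b S c, but not a S c.
So F validates K; KB would additionally require S to be symmetric. The strongest is K.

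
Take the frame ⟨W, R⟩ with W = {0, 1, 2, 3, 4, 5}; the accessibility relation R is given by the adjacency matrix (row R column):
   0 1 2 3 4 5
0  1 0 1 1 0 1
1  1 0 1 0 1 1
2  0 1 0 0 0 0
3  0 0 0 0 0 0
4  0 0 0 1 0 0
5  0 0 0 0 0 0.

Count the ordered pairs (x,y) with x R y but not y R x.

Enumerating: (0,2), (0,3), (0,5), (1,0), (1,4), (1,5), (4,3).

7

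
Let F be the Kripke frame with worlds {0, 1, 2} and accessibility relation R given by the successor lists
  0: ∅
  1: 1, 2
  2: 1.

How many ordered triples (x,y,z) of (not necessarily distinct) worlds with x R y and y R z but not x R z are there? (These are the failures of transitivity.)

1

Enumerating: (2,1,2).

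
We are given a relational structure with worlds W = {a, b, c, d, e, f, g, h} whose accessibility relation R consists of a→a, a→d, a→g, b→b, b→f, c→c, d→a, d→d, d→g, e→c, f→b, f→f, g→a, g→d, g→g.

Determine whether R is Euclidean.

Yes

Euclidean: yes — any two successors of a common world are R-related.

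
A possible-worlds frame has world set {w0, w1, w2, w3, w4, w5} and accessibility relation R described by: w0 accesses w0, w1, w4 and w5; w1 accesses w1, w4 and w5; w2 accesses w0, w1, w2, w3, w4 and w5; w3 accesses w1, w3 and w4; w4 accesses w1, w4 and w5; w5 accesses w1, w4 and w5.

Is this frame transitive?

Transitive: no — w3 R w1 and w1 R w5, but not w3 R w5.

No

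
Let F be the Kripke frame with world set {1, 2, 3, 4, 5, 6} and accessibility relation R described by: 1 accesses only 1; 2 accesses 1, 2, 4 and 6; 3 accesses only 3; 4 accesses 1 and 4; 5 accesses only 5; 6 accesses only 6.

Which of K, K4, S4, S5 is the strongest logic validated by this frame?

Transitive (axiom 4): yes — every two-step R-path is closed by a direct edge.
Reflexive (axiom T): yes — every world is R-related to itself.
Euclidean (axiom 5): no — 2 R 1 and 2 R 4, but not 1 R 4.
So F validates K, K4, S4; S5 would additionally require R to be Euclidean. The strongest is S4.

S4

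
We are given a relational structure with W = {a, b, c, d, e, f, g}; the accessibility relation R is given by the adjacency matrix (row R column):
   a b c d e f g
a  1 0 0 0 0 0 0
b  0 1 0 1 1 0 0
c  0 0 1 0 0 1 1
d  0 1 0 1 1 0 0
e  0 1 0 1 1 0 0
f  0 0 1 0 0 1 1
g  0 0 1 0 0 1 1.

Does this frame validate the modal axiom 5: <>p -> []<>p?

Yes

By correspondence theory, 5 is valid on a frame iff R is Euclidean.
Euclidean: yes — any two successors of a common world are R-related.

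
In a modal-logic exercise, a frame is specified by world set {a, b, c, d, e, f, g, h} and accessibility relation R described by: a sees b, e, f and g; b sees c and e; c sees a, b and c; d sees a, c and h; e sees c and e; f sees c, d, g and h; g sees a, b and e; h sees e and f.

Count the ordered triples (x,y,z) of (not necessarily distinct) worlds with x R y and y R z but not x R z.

Enumerating: (a,b,c), (a,e,c), (a,f,c), (a,f,d), (a,f,h), (a,g,a), (b,c,a), (b,c,b), (c,a,e), (c,a,f), (c,a,g), (c,b,e), … and 26 more.
Total: 38.

38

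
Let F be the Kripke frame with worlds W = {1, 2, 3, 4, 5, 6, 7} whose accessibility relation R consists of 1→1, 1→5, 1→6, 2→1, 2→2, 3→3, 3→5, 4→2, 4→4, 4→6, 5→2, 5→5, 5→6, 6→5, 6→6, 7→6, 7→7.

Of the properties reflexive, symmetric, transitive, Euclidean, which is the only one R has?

Reflexive: yes — every world is R-related to itself.
Symmetric: no — 1 R 5 but not 5 R 1.
Transitive: no — 1 R 5 and 5 R 2, but not 1 R 2.
Euclidean: no — 4 R 2 and 4 R 6, but not 2 R 6.
Only reflexive holds.

reflexive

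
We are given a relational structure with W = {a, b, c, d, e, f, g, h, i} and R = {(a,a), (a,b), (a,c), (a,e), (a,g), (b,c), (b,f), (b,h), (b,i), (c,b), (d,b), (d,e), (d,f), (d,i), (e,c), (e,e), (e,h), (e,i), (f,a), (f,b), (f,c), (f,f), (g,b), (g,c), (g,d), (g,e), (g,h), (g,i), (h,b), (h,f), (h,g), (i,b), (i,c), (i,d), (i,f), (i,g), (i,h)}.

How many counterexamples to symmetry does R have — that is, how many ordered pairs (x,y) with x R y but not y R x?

Enumerating: (a,b), (a,c), (a,e), (a,g), (d,b), (d,e), (d,f), (e,c), (e,h), (e,i), (f,a), (f,c), … and 8 more.
Total: 20.

20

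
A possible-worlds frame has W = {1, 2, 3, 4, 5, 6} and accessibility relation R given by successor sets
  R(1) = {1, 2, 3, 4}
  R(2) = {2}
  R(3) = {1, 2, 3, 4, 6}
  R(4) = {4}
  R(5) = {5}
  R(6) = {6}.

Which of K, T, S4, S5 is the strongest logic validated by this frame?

T

Reflexive (axiom T): yes — every world is R-related to itself.
Transitive (axiom 4): no — 1 R 3 and 3 R 6, but not 1 R 6.
Euclidean (axiom 5): no — 1 R 2 and 1 R 3, but not 2 R 3.
So F validates K, T; S4 would additionally require R to be transitive. The strongest is T.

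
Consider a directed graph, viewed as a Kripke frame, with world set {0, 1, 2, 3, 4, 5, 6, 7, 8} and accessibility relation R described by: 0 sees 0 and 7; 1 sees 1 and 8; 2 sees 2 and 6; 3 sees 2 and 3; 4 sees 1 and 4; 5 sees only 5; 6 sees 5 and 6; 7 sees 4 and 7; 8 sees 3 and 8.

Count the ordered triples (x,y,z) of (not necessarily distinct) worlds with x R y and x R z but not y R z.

Enumerating: (0,7,0), (1,8,1), (2,6,2), (3,2,3), (4,1,4), (6,5,6), (7,4,7), (8,3,8).

8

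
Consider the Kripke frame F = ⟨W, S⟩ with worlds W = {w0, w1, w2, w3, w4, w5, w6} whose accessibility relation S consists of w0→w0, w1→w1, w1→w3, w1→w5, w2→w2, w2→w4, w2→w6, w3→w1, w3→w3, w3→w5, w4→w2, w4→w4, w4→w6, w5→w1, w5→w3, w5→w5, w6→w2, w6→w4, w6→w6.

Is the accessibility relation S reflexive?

Yes

Reflexive: yes — every world is S-related to itself.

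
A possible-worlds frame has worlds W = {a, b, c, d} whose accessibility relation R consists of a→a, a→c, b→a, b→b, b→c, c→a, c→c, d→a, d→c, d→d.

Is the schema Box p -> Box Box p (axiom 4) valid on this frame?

The schema 4 characterises exactly the transitive frames.
Transitive: yes — every two-step R-path is closed by a direct edge.

Yes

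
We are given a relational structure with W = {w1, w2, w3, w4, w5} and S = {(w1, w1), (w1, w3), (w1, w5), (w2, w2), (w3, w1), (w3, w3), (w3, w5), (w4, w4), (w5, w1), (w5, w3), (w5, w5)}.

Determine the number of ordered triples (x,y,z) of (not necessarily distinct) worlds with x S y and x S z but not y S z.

S is Euclidean; there are no such tuples.

0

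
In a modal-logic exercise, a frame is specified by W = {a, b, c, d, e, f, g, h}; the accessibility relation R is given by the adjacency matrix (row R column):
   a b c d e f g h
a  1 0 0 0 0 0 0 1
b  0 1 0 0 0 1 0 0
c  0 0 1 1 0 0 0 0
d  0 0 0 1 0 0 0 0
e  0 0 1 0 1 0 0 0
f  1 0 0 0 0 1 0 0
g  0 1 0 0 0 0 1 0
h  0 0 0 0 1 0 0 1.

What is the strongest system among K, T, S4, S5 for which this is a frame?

Reflexive (axiom T): yes — every world is R-related to itself.
Transitive (axiom 4): no — a R h and h R e, but not a R e.
Euclidean (axiom 5): no — a R h and a R a, but not h R a.
So F validates K, T; S4 would additionally require R to be transitive. The strongest is T.

T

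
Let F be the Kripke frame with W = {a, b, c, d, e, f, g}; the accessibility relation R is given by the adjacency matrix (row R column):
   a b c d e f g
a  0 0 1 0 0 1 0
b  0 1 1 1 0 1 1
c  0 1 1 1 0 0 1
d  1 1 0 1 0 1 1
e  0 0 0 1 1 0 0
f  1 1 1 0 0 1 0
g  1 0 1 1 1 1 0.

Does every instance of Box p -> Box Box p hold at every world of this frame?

No

By correspondence theory, 4 is valid on a frame iff R is transitive.
Transitive: no — a R c and c R b, but not a R b.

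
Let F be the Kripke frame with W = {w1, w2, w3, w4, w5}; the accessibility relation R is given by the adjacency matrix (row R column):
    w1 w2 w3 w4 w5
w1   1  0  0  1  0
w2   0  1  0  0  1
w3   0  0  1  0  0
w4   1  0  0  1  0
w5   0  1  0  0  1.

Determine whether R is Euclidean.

Euclidean: yes — any two successors of a common world are R-related.

Yes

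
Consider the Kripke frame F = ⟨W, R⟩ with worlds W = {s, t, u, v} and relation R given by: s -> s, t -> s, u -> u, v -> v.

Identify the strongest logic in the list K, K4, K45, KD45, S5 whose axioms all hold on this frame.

Transitive (axiom 4): yes — every two-step R-path is closed by a direct edge.
Euclidean (axiom 5): yes — any two successors of a common world are R-related.
Serial (axiom D): yes — every world has a successor (e.g. s R s).
Reflexive (axiom T): no — t is not related to itself.
So F validates K, K4, K45, KD45; S5 would additionally require R to be reflexive. The strongest is KD45.

KD45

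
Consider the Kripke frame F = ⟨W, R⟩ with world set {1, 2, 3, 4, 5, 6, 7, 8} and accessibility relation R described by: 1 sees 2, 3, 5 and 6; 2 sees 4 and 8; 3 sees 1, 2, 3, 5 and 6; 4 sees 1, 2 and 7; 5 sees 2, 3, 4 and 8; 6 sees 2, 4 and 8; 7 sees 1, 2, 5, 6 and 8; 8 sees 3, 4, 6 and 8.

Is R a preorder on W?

Reflexive: no — 1 is not related to itself.
Transitive: no — 1 R 2 and 2 R 4, but not 1 R 4.
So R is not a preorder.

No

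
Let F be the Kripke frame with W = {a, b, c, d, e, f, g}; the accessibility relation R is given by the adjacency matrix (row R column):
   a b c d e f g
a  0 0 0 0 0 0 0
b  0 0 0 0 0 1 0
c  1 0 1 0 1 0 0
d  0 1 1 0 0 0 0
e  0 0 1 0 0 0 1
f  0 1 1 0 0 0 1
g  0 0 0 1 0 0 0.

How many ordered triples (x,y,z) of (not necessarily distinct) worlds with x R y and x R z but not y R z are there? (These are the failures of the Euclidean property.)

Enumerating: (b,f,f), (c,a,a), (c,a,c), (c,a,e), (c,e,a), (c,e,e), (d,b,b), (d,b,c), (d,c,b), (e,c,g), (e,g,c), (e,g,g), … and 9 more.
Total: 21.

21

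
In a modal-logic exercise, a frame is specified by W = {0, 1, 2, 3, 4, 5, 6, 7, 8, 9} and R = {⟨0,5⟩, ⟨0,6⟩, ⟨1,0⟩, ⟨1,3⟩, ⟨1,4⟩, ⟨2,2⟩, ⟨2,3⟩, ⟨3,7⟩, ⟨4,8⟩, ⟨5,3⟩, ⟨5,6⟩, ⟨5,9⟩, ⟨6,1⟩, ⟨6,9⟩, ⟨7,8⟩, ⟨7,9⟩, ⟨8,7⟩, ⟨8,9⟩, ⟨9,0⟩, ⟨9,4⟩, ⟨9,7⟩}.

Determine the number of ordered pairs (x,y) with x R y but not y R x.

16

Enumerating: (0,5), (0,6), (1,0), (1,3), (1,4), (2,3), (3,7), (4,8), (5,3), (5,6), (5,9), (6,1), (6,9), (8,9), (9,0), (9,4).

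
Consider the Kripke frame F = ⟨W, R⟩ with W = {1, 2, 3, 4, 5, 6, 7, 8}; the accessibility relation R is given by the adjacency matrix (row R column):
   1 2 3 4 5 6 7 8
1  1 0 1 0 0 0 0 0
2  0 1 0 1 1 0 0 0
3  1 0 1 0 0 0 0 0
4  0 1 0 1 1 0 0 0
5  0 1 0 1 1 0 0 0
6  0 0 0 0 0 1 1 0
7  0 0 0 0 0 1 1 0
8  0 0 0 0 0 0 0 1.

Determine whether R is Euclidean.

Yes

Euclidean: yes — any two successors of a common world are R-related.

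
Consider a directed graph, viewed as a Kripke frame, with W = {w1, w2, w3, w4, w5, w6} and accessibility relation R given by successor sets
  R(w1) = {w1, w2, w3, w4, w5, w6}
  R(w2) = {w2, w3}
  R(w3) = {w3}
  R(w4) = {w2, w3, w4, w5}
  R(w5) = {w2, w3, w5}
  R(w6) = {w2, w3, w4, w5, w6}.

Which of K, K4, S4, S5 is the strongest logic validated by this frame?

S4

Transitive (axiom 4): yes — every two-step R-path is closed by a direct edge.
Reflexive (axiom T): yes — every world is R-related to itself.
Euclidean (axiom 5): no — w1 R w2 and w1 R w4, but not w2 R w4.
So F validates K, K4, S4; S5 would additionally require R to be Euclidean. The strongest is S4.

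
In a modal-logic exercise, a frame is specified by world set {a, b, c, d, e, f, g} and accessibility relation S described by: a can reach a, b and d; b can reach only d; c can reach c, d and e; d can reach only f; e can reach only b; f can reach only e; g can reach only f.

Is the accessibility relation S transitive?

No

Transitive: no — a S d and d S f, but not a S f.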